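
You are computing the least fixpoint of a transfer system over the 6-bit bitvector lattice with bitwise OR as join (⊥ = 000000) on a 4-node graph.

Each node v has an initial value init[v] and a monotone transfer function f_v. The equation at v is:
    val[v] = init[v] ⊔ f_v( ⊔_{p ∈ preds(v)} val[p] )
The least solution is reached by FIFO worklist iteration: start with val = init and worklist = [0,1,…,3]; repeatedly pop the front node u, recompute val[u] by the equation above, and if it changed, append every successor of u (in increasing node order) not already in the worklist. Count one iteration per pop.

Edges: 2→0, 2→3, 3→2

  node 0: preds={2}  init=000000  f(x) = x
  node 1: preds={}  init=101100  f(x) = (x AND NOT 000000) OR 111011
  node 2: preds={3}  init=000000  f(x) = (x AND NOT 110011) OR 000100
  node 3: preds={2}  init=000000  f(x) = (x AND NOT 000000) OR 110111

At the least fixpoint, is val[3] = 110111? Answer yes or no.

Trace (6 dequeues):
  [1] u=0 | in 000000 | out 000000 | ==
  [2] u=1 | in 000000 | out 111111 | prev 101100 | push {}
  [3] u=2 | in 000000 | out 000100 | prev 000000 | push {0}
  [4] u=3 | in 000100 | out 110111 | prev 000000 | push {2}
  [5] u=0 | in 000100 | out 000100 | prev 000000 | push {}
  [6] u=2 | in 110111 | out 000100 | ==

Converged values:
  [0] 000100
  [1] 111111
  [2] 000100
  [3] 110111

yes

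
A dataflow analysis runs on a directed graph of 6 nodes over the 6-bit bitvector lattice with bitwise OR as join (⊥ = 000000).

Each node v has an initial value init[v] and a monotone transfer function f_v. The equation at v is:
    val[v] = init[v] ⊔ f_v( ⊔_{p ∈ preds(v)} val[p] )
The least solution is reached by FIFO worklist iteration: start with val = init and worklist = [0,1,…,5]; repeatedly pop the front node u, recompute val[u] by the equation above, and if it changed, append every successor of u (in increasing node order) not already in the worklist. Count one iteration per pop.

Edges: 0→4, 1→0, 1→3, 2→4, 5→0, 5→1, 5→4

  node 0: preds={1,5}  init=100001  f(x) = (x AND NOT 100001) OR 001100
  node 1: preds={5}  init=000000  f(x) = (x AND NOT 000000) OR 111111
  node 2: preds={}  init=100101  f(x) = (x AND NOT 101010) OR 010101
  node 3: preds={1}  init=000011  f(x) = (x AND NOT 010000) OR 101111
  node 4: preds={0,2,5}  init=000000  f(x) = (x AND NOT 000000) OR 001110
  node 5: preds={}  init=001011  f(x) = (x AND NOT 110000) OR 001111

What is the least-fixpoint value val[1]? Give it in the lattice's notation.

Worklist (9 pops):
  #1 pop 0: in=001011 → 101111 (was 100001); enqueue []
  #2 pop 1: in=001011 → 111111 (was 000000); enqueue [0]
  #3 pop 2: in=000000 → 110101 (was 100101); enqueue []
  #4 pop 3: in=111111 → 101111 (was 000011); enqueue []
  #5 pop 4: in=111111 → 111111 (was 000000); enqueue []
  #6 pop 5: in=000000 → 001111 (was 001011); enqueue [1,4]
  #7 pop 0: in=111111 → 111111 (was 101111); enqueue []
  #8 pop 1: in=001111 → 111111 (no change)
  #9 pop 4: in=111111 → 111111 (no change)

Fixpoint:
  val[0] = 111111
  val[1] = 111111
  val[2] = 110101
  val[3] = 101111
  val[4] = 111111
  val[5] = 001111

111111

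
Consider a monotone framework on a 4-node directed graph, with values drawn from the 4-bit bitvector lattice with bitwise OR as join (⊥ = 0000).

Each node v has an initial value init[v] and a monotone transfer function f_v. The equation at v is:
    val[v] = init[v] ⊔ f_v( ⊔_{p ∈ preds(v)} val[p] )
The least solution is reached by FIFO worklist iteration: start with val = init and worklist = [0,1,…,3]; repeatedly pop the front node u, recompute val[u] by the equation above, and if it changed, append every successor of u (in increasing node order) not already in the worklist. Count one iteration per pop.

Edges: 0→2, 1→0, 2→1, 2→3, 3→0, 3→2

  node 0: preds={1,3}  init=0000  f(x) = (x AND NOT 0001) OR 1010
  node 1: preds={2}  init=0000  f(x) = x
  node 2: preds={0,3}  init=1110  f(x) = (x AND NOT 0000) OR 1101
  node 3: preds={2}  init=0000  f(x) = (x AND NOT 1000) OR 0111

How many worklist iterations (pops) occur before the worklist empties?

8

Trace (8 dequeues):
  [1] u=0 | in 0000 | out 1010 | prev 0000 | push {}
  [2] u=1 | in 1110 | out 1110 | prev 0000 | push {0}
  [3] u=2 | in 1010 | out 1111 | prev 1110 | push {1}
  [4] u=3 | in 1111 | out 0111 | prev 0000 | push {2}
  [5] u=0 | in 1111 | out 1110 | prev 1010 | push {}
  [6] u=1 | in 1111 | out 1111 | prev 1110 | push {0}
  [7] u=2 | in 1111 | out 1111 | ==
  [8] u=0 | in 1111 | out 1110 | ==

Converged values:
  [0] 1110
  [1] 1111
  [2] 1111
  [3] 0111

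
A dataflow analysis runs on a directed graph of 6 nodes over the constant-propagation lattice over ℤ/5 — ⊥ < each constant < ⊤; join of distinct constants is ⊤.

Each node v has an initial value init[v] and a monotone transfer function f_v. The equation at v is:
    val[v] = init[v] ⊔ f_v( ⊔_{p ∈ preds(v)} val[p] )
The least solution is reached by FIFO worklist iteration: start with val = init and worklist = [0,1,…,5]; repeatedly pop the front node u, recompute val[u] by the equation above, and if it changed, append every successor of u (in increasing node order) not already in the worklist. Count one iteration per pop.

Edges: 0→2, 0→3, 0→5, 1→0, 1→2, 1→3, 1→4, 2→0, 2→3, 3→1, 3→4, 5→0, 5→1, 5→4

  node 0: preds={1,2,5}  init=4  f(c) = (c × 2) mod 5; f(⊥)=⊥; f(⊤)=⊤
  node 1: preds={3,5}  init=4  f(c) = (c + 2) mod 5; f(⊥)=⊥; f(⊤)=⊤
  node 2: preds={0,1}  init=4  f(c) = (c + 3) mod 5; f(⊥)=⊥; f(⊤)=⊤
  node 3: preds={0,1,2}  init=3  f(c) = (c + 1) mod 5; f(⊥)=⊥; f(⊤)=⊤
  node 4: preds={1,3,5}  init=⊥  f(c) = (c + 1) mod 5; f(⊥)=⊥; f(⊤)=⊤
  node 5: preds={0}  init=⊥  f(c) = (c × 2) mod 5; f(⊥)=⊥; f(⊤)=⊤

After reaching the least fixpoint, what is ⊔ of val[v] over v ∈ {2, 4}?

⊤

Trace (9 dequeues):
  [1] u=0 | in 4 | out ⊤ | prev 4 | push {}
  [2] u=1 | in 3 | out ⊤ | prev 4 | push {0}
  [3] u=2 | in ⊤ | out ⊤ | prev 4 | push {}
  [4] u=3 | in ⊤ | out ⊤ | prev 3 | push {1}
  [5] u=4 | in ⊤ | out ⊤ | prev ⊥ | push {}
  [6] u=5 | in ⊤ | out ⊤ | prev ⊥ | push {4}
  [7] u=0 | in ⊤ | out ⊤ | ==
  [8] u=1 | in ⊤ | out ⊤ | ==
  [9] u=4 | in ⊤ | out ⊤ | ==

Converged values:
  [0] ⊤
  [1] ⊤
  [2] ⊤
  [3] ⊤
  [4] ⊤
  [5] ⊤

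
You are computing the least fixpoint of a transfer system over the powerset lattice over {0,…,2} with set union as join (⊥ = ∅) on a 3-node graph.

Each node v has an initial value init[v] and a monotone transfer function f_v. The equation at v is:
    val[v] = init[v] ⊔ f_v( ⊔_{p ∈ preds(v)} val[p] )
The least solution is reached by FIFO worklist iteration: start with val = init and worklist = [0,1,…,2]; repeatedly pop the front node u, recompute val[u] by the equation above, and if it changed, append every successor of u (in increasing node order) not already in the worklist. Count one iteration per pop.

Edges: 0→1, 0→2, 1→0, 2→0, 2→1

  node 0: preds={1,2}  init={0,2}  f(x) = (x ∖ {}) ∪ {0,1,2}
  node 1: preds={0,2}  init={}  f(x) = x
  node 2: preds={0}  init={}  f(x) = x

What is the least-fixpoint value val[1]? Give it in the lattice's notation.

Worklist (5 pops):
  #1 pop 0: in={} → {0,1,2} (was {0,2}); enqueue []
  #2 pop 1: in={0,1,2} → {0,1,2} (was {}); enqueue [0]
  #3 pop 2: in={0,1,2} → {0,1,2} (was {}); enqueue [1]
  #4 pop 0: in={0,1,2} → {0,1,2} (no change)
  #5 pop 1: in={0,1,2} → {0,1,2} (no change)

Fixpoint:
  val[0] = {0,1,2}
  val[1] = {0,1,2}
  val[2] = {0,1,2}

{0,1,2}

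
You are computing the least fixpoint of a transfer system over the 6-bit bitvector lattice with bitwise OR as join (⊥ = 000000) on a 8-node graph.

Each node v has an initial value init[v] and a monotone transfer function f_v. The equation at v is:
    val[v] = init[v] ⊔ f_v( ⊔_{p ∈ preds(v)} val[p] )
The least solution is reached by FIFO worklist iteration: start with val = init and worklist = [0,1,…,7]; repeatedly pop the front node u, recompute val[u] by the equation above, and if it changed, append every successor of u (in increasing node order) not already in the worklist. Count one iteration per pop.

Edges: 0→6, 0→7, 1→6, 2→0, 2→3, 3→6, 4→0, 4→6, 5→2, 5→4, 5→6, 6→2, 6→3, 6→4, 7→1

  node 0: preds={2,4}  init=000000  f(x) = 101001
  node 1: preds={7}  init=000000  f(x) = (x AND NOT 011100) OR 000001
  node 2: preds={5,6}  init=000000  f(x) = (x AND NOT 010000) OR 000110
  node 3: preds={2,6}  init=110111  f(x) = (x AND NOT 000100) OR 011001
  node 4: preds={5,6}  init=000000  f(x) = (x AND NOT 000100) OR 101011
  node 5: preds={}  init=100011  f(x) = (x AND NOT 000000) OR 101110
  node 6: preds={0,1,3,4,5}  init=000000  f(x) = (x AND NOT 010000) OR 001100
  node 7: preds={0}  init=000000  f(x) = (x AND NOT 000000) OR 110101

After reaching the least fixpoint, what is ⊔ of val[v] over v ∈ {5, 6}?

101111

Trace (15 dequeues):
  [1] u=0 | in 000000 | out 101001 | prev 000000 | push {}
  [2] u=1 | in 000000 | out 000001 | prev 000000 | push {}
  [3] u=2 | in 100011 | out 100111 | prev 000000 | push {0}
  [4] u=3 | in 100111 | out 111111 | prev 110111 | push {}
  [5] u=4 | in 100011 | out 101011 | prev 000000 | push {}
  [6] u=5 | in 000000 | out 101111 | prev 100011 | push {2,4}
  [7] u=6 | in 111111 | out 101111 | prev 000000 | push {3}
  [8] u=7 | in 101001 | out 111101 | prev 000000 | push {1}
  [9] u=0 | in 101111 | out 101001 | ==
  [10] u=2 | in 101111 | out 101111 | prev 100111 | push {0}
  [11] u=4 | in 101111 | out 101011 | ==
  [12] u=3 | in 101111 | out 111111 | ==
  [13] u=1 | in 111101 | out 100001 | prev 000001 | push {6}
  [14] u=0 | in 101111 | out 101001 | ==
  [15] u=6 | in 111111 | out 101111 | ==

Converged values:
  [0] 101001
  [1] 100001
  [2] 101111
  [3] 111111
  [4] 101011
  [5] 101111
  [6] 101111
  [7] 111101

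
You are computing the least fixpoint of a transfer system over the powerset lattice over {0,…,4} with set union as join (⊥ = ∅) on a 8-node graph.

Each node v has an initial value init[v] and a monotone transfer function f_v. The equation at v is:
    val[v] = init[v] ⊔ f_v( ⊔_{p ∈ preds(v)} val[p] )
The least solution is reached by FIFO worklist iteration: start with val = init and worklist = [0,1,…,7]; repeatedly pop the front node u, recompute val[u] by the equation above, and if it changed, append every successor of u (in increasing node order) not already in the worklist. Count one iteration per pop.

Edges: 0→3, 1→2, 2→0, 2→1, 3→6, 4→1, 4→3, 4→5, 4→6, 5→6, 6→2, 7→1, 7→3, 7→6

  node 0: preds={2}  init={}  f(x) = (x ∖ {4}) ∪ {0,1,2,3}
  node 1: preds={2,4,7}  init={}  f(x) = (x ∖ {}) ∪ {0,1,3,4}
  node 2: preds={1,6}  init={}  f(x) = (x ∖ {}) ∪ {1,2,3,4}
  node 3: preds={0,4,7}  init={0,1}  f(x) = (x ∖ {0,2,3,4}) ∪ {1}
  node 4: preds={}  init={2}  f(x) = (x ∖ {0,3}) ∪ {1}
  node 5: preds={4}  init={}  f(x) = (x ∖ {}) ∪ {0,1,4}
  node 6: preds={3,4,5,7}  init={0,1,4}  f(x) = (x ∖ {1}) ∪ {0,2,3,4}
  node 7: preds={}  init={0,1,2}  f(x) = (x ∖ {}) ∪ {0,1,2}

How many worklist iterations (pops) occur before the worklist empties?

12

Worklist (12 pops):
  #1 pop 0: in={} → {0,1,2,3} (was {}); enqueue []
  #2 pop 1: in={0,1,2} → {0,1,2,3,4} (was {}); enqueue []
  #3 pop 2: in={0,1,2,3,4} → {0,1,2,3,4} (was {}); enqueue [0,1]
  #4 pop 3: in={0,1,2,3} → {0,1} (no change)
  #5 pop 4: in={} → {1,2} (was {2}); enqueue [3]
  #6 pop 5: in={1,2} → {0,1,2,4} (was {}); enqueue []
  #7 pop 6: in={0,1,2,4} → {0,1,2,3,4} (was {0,1,4}); enqueue [2]
  #8 pop 7: in={} → {0,1,2} (no change)
  #9 pop 0: in={0,1,2,3,4} → {0,1,2,3} (no change)
  #10 pop 1: in={0,1,2,3,4} → {0,1,2,3,4} (no change)
  #11 pop 3: in={0,1,2,3} → {0,1} (no change)
  #12 pop 2: in={0,1,2,3,4} → {0,1,2,3,4} (no change)

Fixpoint:
  val[0] = {0,1,2,3}
  val[1] = {0,1,2,3,4}
  val[2] = {0,1,2,3,4}
  val[3] = {0,1}
  val[4] = {1,2}
  val[5] = {0,1,2,4}
  val[6] = {0,1,2,3,4}
  val[7] = {0,1,2}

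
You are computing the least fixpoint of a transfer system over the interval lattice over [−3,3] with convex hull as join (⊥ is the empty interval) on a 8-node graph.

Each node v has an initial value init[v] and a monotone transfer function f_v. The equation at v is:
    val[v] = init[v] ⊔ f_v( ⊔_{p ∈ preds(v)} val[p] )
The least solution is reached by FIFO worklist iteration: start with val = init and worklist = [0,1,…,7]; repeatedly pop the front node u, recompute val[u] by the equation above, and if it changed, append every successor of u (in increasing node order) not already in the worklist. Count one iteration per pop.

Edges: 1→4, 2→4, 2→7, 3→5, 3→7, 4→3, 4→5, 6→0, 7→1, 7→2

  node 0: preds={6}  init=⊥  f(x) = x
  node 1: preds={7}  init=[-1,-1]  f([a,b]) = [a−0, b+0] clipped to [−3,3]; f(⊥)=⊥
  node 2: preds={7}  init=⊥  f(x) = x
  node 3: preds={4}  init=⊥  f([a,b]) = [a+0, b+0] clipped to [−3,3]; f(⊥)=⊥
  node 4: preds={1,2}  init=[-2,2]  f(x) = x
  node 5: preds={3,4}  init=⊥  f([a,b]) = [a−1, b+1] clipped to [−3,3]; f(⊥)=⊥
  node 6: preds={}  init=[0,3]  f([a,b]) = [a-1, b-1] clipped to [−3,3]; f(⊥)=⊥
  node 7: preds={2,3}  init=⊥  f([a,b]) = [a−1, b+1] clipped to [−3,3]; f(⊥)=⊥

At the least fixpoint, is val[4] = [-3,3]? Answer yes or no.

yes

Iteration log — 15 steps:
  step 1. node 0  ⊔preds=[0,3]  new=[0,3]  old=⊥  +wl: 
  step 2. node 1  ⊔preds=⊥  new=[-1,-1]  stable
  step 3. node 2  ⊔preds=⊥  new=⊥  stable
  step 4. node 3  ⊔preds=[-2,2]  new=[-2,2]  old=⊥  +wl: 
  step 5. node 4  ⊔preds=[-1,-1]  new=[-2,2]  stable
  step 6. node 5  ⊔preds=[-2,2]  new=[-3,3]  old=⊥  +wl: 
  step 7. node 6  ⊔preds=⊥  new=[0,3]  stable
  step 8. node 7  ⊔preds=[-2,2]  new=[-3,3]  old=⊥  +wl: 1,2
  step 9. node 1  ⊔preds=[-3,3]  new=[-3,3]  old=[-1,-1]  +wl: 4
  step 10. node 2  ⊔preds=[-3,3]  new=[-3,3]  old=⊥  +wl: 7
  step 11. node 4  ⊔preds=[-3,3]  new=[-3,3]  old=[-2,2]  +wl: 3,5
  step 12. node 7  ⊔preds=[-3,3]  new=[-3,3]  stable
  step 13. node 3  ⊔preds=[-3,3]  new=[-3,3]  old=[-2,2]  +wl: 7
  step 14. node 5  ⊔preds=[-3,3]  new=[-3,3]  stable
  step 15. node 7  ⊔preds=[-3,3]  new=[-3,3]  stable

Least fixpoint reached:
  node 0: [0,3]
  node 1: [-3,3]
  node 2: [-3,3]
  node 3: [-3,3]
  node 4: [-3,3]
  node 5: [-3,3]
  node 6: [0,3]
  node 7: [-3,3]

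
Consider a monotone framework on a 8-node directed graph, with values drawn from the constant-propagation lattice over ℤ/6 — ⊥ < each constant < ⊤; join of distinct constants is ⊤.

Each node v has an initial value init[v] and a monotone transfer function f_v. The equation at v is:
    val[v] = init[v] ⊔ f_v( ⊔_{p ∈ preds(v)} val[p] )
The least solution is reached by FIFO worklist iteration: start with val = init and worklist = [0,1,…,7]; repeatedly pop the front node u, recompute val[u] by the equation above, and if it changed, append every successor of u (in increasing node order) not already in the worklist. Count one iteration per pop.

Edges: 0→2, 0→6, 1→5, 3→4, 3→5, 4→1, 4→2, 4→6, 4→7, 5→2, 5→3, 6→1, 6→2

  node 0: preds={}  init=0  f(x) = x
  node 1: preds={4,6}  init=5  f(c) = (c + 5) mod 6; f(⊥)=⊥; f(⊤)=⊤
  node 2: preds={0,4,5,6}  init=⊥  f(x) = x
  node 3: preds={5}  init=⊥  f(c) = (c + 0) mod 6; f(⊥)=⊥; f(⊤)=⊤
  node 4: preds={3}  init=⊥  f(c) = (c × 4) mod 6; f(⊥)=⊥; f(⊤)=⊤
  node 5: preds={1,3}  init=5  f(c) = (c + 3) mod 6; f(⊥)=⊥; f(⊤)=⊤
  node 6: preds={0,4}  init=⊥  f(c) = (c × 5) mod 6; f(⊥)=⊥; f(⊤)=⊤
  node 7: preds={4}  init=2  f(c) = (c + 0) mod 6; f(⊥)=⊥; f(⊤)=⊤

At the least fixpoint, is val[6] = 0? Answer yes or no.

no

Worklist (17 pops):
  #1 pop 0: in=⊥ → 0 (no change)
  #2 pop 1: in=⊥ → 5 (no change)
  #3 pop 2: in=⊤ → ⊤ (was ⊥); enqueue []
  #4 pop 3: in=5 → 5 (was ⊥); enqueue []
  #5 pop 4: in=5 → 2 (was ⊥); enqueue [1,2]
  #6 pop 5: in=5 → ⊤ (was 5); enqueue [3]
  #7 pop 6: in=⊤ → ⊤ (was ⊥); enqueue []
  #8 pop 7: in=2 → 2 (no change)
  #9 pop 1: in=⊤ → ⊤ (was 5); enqueue [5]
  #10 pop 2: in=⊤ → ⊤ (no change)
  #11 pop 3: in=⊤ → ⊤ (was 5); enqueue [4]
  #12 pop 5: in=⊤ → ⊤ (no change)
  #13 pop 4: in=⊤ → ⊤ (was 2); enqueue [1,2,6,7]
  #14 pop 1: in=⊤ → ⊤ (no change)
  #15 pop 2: in=⊤ → ⊤ (no change)
  #16 pop 6: in=⊤ → ⊤ (no change)
  #17 pop 7: in=⊤ → ⊤ (was 2); enqueue []

Fixpoint:
  val[0] = 0
  val[1] = ⊤
  val[2] = ⊤
  val[3] = ⊤
  val[4] = ⊤
  val[5] = ⊤
  val[6] = ⊤
  val[7] = ⊤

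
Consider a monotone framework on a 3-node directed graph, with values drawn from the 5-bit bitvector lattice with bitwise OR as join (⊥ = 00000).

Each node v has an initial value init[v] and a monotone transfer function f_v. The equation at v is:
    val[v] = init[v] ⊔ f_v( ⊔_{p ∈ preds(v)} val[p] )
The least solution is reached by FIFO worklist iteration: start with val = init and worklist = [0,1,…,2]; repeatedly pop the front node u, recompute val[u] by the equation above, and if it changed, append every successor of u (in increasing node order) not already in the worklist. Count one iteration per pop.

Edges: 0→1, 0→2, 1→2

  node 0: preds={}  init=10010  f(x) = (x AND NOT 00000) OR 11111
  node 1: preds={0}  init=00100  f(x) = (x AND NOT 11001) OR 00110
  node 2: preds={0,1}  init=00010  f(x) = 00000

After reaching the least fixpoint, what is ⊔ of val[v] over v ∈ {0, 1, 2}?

11111

Worklist (3 pops):
  #1 pop 0: in=00000 → 11111 (was 10010); enqueue []
  #2 pop 1: in=11111 → 00110 (was 00100); enqueue []
  #3 pop 2: in=11111 → 00010 (no change)

Fixpoint:
  val[0] = 11111
  val[1] = 00110
  val[2] = 00010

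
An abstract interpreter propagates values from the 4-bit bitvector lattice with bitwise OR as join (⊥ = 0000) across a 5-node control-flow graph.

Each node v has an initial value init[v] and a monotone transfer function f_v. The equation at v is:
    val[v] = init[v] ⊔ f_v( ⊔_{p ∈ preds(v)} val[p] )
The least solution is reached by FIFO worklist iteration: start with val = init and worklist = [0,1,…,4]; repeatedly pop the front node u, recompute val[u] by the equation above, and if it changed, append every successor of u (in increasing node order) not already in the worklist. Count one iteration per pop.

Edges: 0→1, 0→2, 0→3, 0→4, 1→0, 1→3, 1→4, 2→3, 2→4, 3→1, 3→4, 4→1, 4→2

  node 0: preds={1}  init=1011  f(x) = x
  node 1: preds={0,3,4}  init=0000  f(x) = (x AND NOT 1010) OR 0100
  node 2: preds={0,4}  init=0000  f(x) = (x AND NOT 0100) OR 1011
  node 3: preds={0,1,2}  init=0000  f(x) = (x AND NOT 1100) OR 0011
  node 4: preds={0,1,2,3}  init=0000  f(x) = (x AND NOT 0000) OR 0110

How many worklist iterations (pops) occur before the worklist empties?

Worklist (10 pops):
  #1 pop 0: in=0000 → 1011 (no change)
  #2 pop 1: in=1011 → 0101 (was 0000); enqueue [0]
  #3 pop 2: in=1011 → 1011 (was 0000); enqueue []
  #4 pop 3: in=1111 → 0011 (was 0000); enqueue [1]
  #5 pop 4: in=1111 → 1111 (was 0000); enqueue [2]
  #6 pop 0: in=0101 → 1111 (was 1011); enqueue [3,4]
  #7 pop 1: in=1111 → 0101 (no change)
  #8 pop 2: in=1111 → 1011 (no change)
  #9 pop 3: in=1111 → 0011 (no change)
  #10 pop 4: in=1111 → 1111 (no change)

Fixpoint:
  val[0] = 1111
  val[1] = 0101
  val[2] = 1011
  val[3] = 0011
  val[4] = 1111

10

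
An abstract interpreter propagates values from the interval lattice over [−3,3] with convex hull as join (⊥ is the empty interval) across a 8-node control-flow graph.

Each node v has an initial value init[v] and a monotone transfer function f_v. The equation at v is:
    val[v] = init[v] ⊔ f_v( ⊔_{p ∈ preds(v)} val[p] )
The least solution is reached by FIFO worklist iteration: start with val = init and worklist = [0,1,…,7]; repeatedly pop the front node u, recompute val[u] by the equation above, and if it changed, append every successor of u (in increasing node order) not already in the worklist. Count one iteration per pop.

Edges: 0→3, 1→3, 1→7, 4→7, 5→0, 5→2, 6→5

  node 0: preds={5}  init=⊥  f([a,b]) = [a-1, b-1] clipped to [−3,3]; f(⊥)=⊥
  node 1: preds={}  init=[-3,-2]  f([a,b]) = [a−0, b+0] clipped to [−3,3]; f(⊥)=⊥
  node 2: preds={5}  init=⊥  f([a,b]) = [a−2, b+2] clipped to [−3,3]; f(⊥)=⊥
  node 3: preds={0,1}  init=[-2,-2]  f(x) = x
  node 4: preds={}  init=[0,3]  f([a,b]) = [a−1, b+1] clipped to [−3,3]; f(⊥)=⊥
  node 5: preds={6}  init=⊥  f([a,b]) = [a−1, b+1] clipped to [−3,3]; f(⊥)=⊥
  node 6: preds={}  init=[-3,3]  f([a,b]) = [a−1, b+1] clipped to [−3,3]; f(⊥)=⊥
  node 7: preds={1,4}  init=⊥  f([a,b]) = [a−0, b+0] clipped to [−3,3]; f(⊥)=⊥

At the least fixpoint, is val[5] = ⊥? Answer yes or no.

Iteration log — 11 steps:
  step 1. node 0  ⊔preds=⊥  new=⊥  stable
  step 2. node 1  ⊔preds=⊥  new=[-3,-2]  stable
  step 3. node 2  ⊔preds=⊥  new=⊥  stable
  step 4. node 3  ⊔preds=[-3,-2]  new=[-3,-2]  old=[-2,-2]  +wl: 
  step 5. node 4  ⊔preds=⊥  new=[0,3]  stable
  step 6. node 5  ⊔preds=[-3,3]  new=[-3,3]  old=⊥  +wl: 0,2
  step 7. node 6  ⊔preds=⊥  new=[-3,3]  stable
  step 8. node 7  ⊔preds=[-3,3]  new=[-3,3]  old=⊥  +wl: 
  step 9. node 0  ⊔preds=[-3,3]  new=[-3,2]  old=⊥  +wl: 3
  step 10. node 2  ⊔preds=[-3,3]  new=[-3,3]  old=⊥  +wl: 
  step 11. node 3  ⊔preds=[-3,2]  new=[-3,2]  old=[-3,-2]  +wl: 

Least fixpoint reached:
  node 0: [-3,2]
  node 1: [-3,-2]
  node 2: [-3,3]
  node 3: [-3,2]
  node 4: [0,3]
  node 5: [-3,3]
  node 6: [-3,3]
  node 7: [-3,3]

no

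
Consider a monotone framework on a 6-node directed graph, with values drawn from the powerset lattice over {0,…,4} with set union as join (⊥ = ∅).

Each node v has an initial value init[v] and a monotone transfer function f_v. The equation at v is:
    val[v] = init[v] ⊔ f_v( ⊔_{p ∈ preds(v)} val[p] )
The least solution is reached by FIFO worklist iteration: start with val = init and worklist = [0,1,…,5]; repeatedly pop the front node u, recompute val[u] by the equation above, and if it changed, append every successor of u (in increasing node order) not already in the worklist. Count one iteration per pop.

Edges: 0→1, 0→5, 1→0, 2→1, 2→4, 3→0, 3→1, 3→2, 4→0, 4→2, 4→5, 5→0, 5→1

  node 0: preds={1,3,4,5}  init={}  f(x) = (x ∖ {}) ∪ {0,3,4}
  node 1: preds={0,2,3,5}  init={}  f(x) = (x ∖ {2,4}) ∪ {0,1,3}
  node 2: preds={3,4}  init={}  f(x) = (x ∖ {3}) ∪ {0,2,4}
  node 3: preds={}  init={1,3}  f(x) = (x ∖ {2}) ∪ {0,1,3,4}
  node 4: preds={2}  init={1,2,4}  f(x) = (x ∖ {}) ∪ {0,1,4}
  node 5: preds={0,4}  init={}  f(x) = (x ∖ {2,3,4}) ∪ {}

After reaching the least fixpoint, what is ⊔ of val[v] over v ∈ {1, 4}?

Worklist (9 pops):
  #1 pop 0: in={1,2,3,4} → {0,1,2,3,4} (was {}); enqueue []
  #2 pop 1: in={0,1,2,3,4} → {0,1,3} (was {}); enqueue [0]
  #3 pop 2: in={1,2,3,4} → {0,1,2,4} (was {}); enqueue [1]
  #4 pop 3: in={} → {0,1,3,4} (was {1,3}); enqueue [2]
  #5 pop 4: in={0,1,2,4} → {0,1,2,4} (was {1,2,4}); enqueue []
  #6 pop 5: in={0,1,2,3,4} → {0,1} (was {}); enqueue []
  #7 pop 0: in={0,1,2,3,4} → {0,1,2,3,4} (no change)
  #8 pop 1: in={0,1,2,3,4} → {0,1,3} (no change)
  #9 pop 2: in={0,1,2,3,4} → {0,1,2,4} (no change)

Fixpoint:
  val[0] = {0,1,2,3,4}
  val[1] = {0,1,3}
  val[2] = {0,1,2,4}
  val[3] = {0,1,3,4}
  val[4] = {0,1,2,4}
  val[5] = {0,1}

{0,1,2,3,4}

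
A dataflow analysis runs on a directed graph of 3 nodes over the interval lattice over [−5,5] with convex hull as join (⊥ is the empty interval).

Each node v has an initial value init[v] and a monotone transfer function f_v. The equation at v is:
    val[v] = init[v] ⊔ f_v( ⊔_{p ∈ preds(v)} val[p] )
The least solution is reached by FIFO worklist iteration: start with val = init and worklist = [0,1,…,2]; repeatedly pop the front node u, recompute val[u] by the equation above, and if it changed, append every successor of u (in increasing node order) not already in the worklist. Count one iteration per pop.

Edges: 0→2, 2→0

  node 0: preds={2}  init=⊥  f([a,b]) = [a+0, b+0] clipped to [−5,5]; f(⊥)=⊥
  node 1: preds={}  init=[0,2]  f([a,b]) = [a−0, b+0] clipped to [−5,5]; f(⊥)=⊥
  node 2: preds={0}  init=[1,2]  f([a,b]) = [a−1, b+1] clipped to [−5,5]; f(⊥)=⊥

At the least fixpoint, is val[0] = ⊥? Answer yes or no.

no

Trace (15 dequeues):
  [1] u=0 | in [1,2] | out [1,2] | prev ⊥ | push {}
  [2] u=1 | in ⊥ | out [0,2] | ==
  [3] u=2 | in [1,2] | out [0,3] | prev [1,2] | push {0}
  [4] u=0 | in [0,3] | out [0,3] | prev [1,2] | push {2}
  [5] u=2 | in [0,3] | out [-1,4] | prev [0,3] | push {0}
  [6] u=0 | in [-1,4] | out [-1,4] | prev [0,3] | push {2}
  [7] u=2 | in [-1,4] | out [-2,5] | prev [-1,4] | push {0}
  [8] u=0 | in [-2,5] | out [-2,5] | prev [-1,4] | push {2}
  [9] u=2 | in [-2,5] | out [-3,5] | prev [-2,5] | push {0}
  [10] u=0 | in [-3,5] | out [-3,5] | prev [-2,5] | push {2}
  [11] u=2 | in [-3,5] | out [-4,5] | prev [-3,5] | push {0}
  [12] u=0 | in [-4,5] | out [-4,5] | prev [-3,5] | push {2}
  [13] u=2 | in [-4,5] | out [-5,5] | prev [-4,5] | push {0}
  [14] u=0 | in [-5,5] | out [-5,5] | prev [-4,5] | push {2}
  [15] u=2 | in [-5,5] | out [-5,5] | ==

Converged values:
  [0] [-5,5]
  [1] [0,2]
  [2] [-5,5]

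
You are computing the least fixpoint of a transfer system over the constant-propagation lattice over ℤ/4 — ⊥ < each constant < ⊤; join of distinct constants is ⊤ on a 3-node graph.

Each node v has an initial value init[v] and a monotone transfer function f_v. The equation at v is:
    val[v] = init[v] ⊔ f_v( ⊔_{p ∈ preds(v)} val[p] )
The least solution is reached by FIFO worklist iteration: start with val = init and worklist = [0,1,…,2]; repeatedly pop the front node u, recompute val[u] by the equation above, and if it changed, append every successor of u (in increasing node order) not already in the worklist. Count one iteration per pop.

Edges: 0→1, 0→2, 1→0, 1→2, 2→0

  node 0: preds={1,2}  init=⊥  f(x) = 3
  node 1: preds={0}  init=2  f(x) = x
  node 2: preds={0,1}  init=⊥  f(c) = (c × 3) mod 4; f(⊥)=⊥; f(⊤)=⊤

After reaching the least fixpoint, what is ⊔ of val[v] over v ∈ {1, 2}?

Worklist (4 pops):
  #1 pop 0: in=2 → 3 (was ⊥); enqueue []
  #2 pop 1: in=3 → ⊤ (was 2); enqueue [0]
  #3 pop 2: in=⊤ → ⊤ (was ⊥); enqueue []
  #4 pop 0: in=⊤ → 3 (no change)

Fixpoint:
  val[0] = 3
  val[1] = ⊤
  val[2] = ⊤

⊤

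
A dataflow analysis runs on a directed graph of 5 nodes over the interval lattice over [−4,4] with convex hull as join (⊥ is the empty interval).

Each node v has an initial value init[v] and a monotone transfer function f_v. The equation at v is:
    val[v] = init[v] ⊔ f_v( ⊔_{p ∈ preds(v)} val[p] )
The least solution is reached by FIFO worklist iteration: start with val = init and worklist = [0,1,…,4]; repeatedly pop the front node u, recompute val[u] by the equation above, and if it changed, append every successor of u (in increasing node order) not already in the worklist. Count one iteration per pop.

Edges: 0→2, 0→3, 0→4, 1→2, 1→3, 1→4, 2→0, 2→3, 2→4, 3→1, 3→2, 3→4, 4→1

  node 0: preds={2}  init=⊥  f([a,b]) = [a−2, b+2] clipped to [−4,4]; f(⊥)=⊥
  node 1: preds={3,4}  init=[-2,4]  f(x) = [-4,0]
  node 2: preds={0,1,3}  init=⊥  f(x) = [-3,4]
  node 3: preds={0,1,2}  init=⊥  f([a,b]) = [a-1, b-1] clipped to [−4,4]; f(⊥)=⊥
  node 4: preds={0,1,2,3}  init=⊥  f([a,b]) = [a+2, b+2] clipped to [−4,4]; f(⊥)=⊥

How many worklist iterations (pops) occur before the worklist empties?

10

Worklist (10 pops):
  #1 pop 0: in=⊥ → ⊥ (no change)
  #2 pop 1: in=⊥ → [-4,4] (was [-2,4]); enqueue []
  #3 pop 2: in=[-4,4] → [-3,4] (was ⊥); enqueue [0]
  #4 pop 3: in=[-4,4] → [-4,3] (was ⊥); enqueue [1,2]
  #5 pop 4: in=[-4,4] → [-2,4] (was ⊥); enqueue []
  #6 pop 0: in=[-3,4] → [-4,4] (was ⊥); enqueue [3,4]
  #7 pop 1: in=[-4,4] → [-4,4] (no change)
  #8 pop 2: in=[-4,4] → [-3,4] (no change)
  #9 pop 3: in=[-4,4] → [-4,3] (no change)
  #10 pop 4: in=[-4,4] → [-2,4] (no change)

Fixpoint:
  val[0] = [-4,4]
  val[1] = [-4,4]
  val[2] = [-3,4]
  val[3] = [-4,3]
  val[4] = [-2,4]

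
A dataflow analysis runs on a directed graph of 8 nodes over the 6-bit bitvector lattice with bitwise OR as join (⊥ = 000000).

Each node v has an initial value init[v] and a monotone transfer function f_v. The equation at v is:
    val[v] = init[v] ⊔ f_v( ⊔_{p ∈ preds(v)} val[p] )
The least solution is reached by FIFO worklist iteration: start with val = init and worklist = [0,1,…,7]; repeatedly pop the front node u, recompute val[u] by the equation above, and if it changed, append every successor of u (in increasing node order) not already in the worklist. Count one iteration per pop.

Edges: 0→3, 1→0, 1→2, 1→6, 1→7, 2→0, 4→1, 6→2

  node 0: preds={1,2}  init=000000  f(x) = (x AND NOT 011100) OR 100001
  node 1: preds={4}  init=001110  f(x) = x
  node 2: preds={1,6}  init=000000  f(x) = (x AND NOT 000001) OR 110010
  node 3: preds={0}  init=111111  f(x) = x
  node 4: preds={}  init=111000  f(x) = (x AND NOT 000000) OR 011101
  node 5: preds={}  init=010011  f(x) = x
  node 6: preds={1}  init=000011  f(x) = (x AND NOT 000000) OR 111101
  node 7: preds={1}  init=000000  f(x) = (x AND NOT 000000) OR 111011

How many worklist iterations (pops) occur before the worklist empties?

Trace (14 dequeues):
  [1] u=0 | in 001110 | out 100011 | prev 000000 | push {}
  [2] u=1 | in 111000 | out 111110 | prev 001110 | push {0}
  [3] u=2 | in 111111 | out 111110 | prev 000000 | push {}
  [4] u=3 | in 100011 | out 111111 | ==
  [5] u=4 | in 000000 | out 111101 | prev 111000 | push {1}
  [6] u=5 | in 000000 | out 010011 | ==
  [7] u=6 | in 111110 | out 111111 | prev 000011 | push {2}
  [8] u=7 | in 111110 | out 111111 | prev 000000 | push {}
  [9] u=0 | in 111110 | out 100011 | ==
  [10] u=1 | in 111101 | out 111111 | prev 111110 | push {0,6,7}
  [11] u=2 | in 111111 | out 111110 | ==
  [12] u=0 | in 111111 | out 100011 | ==
  [13] u=6 | in 111111 | out 111111 | ==
  [14] u=7 | in 111111 | out 111111 | ==

Converged values:
  [0] 100011
  [1] 111111
  [2] 111110
  [3] 111111
  [4] 111101
  [5] 010011
  [6] 111111
  [7] 111111

14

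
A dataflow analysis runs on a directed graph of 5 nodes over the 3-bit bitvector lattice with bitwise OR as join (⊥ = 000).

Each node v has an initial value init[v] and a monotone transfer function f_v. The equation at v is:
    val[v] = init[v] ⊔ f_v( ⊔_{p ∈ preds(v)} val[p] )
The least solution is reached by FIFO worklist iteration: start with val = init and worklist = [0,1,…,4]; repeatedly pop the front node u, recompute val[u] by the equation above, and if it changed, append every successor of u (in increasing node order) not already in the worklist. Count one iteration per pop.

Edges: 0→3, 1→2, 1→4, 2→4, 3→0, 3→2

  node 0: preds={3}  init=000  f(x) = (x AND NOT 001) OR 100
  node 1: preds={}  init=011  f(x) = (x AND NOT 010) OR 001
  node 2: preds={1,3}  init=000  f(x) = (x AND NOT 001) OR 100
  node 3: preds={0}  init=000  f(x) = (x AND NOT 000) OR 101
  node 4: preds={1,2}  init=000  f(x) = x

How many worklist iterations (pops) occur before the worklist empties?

7

Iteration log — 7 steps:
  step 1. node 0  ⊔preds=000  new=100  old=000  +wl: 
  step 2. node 1  ⊔preds=000  new=011  stable
  step 3. node 2  ⊔preds=011  new=110  old=000  +wl: 
  step 4. node 3  ⊔preds=100  new=101  old=000  +wl: 0,2
  step 5. node 4  ⊔preds=111  new=111  old=000  +wl: 
  step 6. node 0  ⊔preds=101  new=100  stable
  step 7. node 2  ⊔preds=111  new=110  stable

Least fixpoint reached:
  node 0: 100
  node 1: 011
  node 2: 110
  node 3: 101
  node 4: 111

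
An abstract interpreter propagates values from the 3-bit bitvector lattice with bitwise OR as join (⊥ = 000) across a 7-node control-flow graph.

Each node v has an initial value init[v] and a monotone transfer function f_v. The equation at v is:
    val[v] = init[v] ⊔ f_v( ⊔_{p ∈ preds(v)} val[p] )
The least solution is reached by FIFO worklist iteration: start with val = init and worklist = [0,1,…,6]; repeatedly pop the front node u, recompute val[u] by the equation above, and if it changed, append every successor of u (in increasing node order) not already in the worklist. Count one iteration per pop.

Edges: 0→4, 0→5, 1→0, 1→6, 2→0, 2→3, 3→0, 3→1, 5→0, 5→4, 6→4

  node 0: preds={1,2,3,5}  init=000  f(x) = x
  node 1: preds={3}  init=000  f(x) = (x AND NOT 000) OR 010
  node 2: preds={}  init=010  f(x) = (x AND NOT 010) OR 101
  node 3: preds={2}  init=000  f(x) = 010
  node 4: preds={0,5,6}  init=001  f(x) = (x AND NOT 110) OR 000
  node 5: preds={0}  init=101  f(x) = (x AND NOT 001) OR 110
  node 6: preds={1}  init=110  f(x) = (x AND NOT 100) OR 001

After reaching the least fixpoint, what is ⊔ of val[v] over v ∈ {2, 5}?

111

Iteration log — 10 steps:
  step 1. node 0  ⊔preds=111  new=111  old=000  +wl: 
  step 2. node 1  ⊔preds=000  new=010  old=000  +wl: 0
  step 3. node 2  ⊔preds=000  new=111  old=010  +wl: 
  step 4. node 3  ⊔preds=111  new=010  old=000  +wl: 1
  step 5. node 4  ⊔preds=111  new=001  stable
  step 6. node 5  ⊔preds=111  new=111  old=101  +wl: 4
  step 7. node 6  ⊔preds=010  new=111  old=110  +wl: 
  step 8. node 0  ⊔preds=111  new=111  stable
  step 9. node 1  ⊔preds=010  new=010  stable
  step 10. node 4  ⊔preds=111  new=001  stable

Least fixpoint reached:
  node 0: 111
  node 1: 010
  node 2: 111
  node 3: 010
  node 4: 001
  node 5: 111
  node 6: 111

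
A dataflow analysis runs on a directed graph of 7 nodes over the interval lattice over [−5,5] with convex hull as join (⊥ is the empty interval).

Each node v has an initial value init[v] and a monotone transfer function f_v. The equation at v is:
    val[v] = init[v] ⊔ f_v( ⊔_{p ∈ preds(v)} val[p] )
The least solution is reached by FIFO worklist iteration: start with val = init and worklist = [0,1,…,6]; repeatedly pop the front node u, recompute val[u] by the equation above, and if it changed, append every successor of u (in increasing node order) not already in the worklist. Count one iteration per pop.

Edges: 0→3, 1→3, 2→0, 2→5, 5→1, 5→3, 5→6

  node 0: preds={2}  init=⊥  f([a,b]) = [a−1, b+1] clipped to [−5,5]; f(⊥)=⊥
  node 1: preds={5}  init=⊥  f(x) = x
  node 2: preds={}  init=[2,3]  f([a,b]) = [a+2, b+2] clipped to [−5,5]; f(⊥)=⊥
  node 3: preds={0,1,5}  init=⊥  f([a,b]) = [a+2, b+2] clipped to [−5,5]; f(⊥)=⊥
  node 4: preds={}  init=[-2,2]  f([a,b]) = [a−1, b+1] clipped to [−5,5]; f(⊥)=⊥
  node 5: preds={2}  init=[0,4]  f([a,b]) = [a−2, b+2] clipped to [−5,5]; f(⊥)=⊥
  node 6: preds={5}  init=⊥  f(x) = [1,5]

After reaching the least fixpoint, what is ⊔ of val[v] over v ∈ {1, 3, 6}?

Iteration log — 9 steps:
  step 1. node 0  ⊔preds=[2,3]  new=[1,4]  old=⊥  +wl: 
  step 2. node 1  ⊔preds=[0,4]  new=[0,4]  old=⊥  +wl: 
  step 3. node 2  ⊔preds=⊥  new=[2,3]  stable
  step 4. node 3  ⊔preds=[0,4]  new=[2,5]  old=⊥  +wl: 
  step 5. node 4  ⊔preds=⊥  new=[-2,2]  stable
  step 6. node 5  ⊔preds=[2,3]  new=[0,5]  old=[0,4]  +wl: 1,3
  step 7. node 6  ⊔preds=[0,5]  new=[1,5]  old=⊥  +wl: 
  step 8. node 1  ⊔preds=[0,5]  new=[0,5]  old=[0,4]  +wl: 
  step 9. node 3  ⊔preds=[0,5]  new=[2,5]  stable

Least fixpoint reached:
  node 0: [1,4]
  node 1: [0,5]
  node 2: [2,3]
  node 3: [2,5]
  node 4: [-2,2]
  node 5: [0,5]
  node 6: [1,5]

[0,5]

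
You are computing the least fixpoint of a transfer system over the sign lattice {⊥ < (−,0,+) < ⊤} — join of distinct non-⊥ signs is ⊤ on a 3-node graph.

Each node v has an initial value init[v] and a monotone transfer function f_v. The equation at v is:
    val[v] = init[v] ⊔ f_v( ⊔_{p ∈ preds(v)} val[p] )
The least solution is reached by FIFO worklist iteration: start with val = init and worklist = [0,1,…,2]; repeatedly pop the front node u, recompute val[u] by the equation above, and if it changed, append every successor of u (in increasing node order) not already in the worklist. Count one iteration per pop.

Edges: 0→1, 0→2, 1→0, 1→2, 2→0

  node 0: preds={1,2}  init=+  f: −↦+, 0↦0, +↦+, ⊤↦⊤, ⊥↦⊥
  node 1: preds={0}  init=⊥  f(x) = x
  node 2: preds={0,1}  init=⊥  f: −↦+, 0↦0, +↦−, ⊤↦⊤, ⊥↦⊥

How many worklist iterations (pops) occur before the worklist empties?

7

Iteration log — 7 steps:
  step 1. node 0  ⊔preds=⊥  new=+  stable
  step 2. node 1  ⊔preds=+  new=+  old=⊥  +wl: 0
  step 3. node 2  ⊔preds=+  new=−  old=⊥  +wl: 
  step 4. node 0  ⊔preds=⊤  new=⊤  old=+  +wl: 1,2
  step 5. node 1  ⊔preds=⊤  new=⊤  old=+  +wl: 0
  step 6. node 2  ⊔preds=⊤  new=⊤  old=−  +wl: 
  step 7. node 0  ⊔preds=⊤  new=⊤  stable

Least fixpoint reached:
  node 0: ⊤
  node 1: ⊤
  node 2: ⊤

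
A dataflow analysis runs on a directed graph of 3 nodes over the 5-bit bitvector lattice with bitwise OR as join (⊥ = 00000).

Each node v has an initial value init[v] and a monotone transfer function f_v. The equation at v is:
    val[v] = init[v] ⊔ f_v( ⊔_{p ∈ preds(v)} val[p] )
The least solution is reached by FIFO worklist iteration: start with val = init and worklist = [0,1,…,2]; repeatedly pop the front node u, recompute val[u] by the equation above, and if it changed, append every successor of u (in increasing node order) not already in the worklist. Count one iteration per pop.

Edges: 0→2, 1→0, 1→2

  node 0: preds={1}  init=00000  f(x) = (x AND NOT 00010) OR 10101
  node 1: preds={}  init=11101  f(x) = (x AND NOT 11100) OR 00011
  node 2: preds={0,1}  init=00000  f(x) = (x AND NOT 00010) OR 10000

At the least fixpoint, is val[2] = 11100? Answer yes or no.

no

Iteration log — 4 steps:
  step 1. node 0  ⊔preds=11101  new=11101  old=00000  +wl: 
  step 2. node 1  ⊔preds=00000  new=11111  old=11101  +wl: 0
  step 3. node 2  ⊔preds=11111  new=11101  old=00000  +wl: 
  step 4. node 0  ⊔preds=11111  new=11101  stable

Least fixpoint reached:
  node 0: 11101
  node 1: 11111
  node 2: 11101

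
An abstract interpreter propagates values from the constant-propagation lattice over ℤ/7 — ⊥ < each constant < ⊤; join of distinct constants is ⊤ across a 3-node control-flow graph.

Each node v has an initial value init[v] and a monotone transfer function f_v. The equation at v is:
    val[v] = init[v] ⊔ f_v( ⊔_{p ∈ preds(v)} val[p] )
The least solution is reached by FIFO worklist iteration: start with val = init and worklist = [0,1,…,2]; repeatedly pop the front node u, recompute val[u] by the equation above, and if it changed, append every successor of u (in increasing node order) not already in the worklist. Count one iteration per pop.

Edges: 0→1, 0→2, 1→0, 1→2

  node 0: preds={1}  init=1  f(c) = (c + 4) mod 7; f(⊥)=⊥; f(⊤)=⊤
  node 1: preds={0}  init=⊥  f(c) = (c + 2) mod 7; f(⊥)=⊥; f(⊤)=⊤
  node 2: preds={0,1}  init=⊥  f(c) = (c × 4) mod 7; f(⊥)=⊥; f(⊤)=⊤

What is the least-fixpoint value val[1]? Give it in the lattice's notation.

Iteration log — 7 steps:
  step 1. node 0  ⊔preds=⊥  new=1  stable
  step 2. node 1  ⊔preds=1  new=3  old=⊥  +wl: 0
  step 3. node 2  ⊔preds=⊤  new=⊤  old=⊥  +wl: 
  step 4. node 0  ⊔preds=3  new=⊤  old=1  +wl: 1,2
  step 5. node 1  ⊔preds=⊤  new=⊤  old=3  +wl: 0
  step 6. node 2  ⊔preds=⊤  new=⊤  stable
  step 7. node 0  ⊔preds=⊤  new=⊤  stable

Least fixpoint reached:
  node 0: ⊤
  node 1: ⊤
  node 2: ⊤

⊤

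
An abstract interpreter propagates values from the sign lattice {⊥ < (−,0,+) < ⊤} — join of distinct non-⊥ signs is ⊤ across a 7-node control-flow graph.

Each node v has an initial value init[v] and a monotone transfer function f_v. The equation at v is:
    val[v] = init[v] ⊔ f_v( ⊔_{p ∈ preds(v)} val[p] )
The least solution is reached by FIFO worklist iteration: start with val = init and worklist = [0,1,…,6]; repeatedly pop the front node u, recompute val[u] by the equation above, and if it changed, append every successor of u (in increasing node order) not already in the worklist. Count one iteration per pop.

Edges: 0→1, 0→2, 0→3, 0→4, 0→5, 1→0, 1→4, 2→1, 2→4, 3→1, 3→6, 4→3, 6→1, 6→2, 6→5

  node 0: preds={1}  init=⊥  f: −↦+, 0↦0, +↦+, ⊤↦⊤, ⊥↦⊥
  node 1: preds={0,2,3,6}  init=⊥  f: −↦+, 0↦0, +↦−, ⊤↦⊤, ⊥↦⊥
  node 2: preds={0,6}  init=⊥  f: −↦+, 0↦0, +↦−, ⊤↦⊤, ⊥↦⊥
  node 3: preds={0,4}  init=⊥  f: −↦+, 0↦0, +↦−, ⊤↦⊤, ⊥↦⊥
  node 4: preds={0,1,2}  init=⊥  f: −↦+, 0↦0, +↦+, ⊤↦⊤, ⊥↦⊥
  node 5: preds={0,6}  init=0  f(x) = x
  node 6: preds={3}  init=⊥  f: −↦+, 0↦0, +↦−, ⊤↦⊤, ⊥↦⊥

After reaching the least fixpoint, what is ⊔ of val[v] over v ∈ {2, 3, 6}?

⊥

Worklist (7 pops):
  #1 pop 0: in=⊥ → ⊥ (no change)
  #2 pop 1: in=⊥ → ⊥ (no change)
  #3 pop 2: in=⊥ → ⊥ (no change)
  #4 pop 3: in=⊥ → ⊥ (no change)
  #5 pop 4: in=⊥ → ⊥ (no change)
  #6 pop 5: in=⊥ → 0 (no change)
  #7 pop 6: in=⊥ → ⊥ (no change)

Fixpoint:
  val[0] = ⊥
  val[1] = ⊥
  val[2] = ⊥
  val[3] = ⊥
  val[4] = ⊥
  val[5] = 0
  val[6] = ⊥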